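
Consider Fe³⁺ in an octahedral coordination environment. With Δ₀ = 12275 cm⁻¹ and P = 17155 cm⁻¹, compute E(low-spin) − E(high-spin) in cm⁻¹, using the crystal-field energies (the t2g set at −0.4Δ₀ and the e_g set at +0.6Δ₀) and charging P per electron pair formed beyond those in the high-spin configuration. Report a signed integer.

Fe³⁺: group 8, so d-count = 8 − 3 = 5.
High-spin: t2g^3 e_g^2, CFSE = 0.0Δ₀ = 0 cm⁻¹.
For low-spin the configuration is t2g^5 e_g^0: orbital energy -2.0 × 12275 = -24550 cm⁻¹, and 2 additional pairs relative to high-spin add 34310 cm⁻¹, giving 9760 cm⁻¹.
Thus E(LS) − E(HS) = 9760 cm⁻¹.

9760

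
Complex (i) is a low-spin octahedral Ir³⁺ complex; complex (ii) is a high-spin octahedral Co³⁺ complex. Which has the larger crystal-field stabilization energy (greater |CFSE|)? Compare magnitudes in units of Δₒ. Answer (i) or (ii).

(i): Ir is in group 9, so Ir³⁺ is d⁶ (9 − 3 = 6); t₂g⁶ eg⁰, CFSE = -2.4Δₒ.
(ii): Co sits in group 9; removing 3 electrons leaves Co³⁺ with 9 − 3 = 6 d electrons; t₂g⁴ eg², CFSE = -0.4Δₒ.
So (i) has the larger |CFSE|.

(i)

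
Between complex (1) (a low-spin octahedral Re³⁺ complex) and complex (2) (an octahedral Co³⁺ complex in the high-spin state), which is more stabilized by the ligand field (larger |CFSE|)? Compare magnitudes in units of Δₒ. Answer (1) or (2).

(1): Re is in group 7, so Re³⁺ is d⁴ (7 − 3 = 4); t₂g⁴ eg⁰, CFSE = -1.6Δₒ.
(2): Group 9 minus oxidation state +3 gives a d⁶ configuration for Co³⁺; t₂g⁴ eg², CFSE = -0.4Δₒ.
So (1) has the larger |CFSE|.

(1)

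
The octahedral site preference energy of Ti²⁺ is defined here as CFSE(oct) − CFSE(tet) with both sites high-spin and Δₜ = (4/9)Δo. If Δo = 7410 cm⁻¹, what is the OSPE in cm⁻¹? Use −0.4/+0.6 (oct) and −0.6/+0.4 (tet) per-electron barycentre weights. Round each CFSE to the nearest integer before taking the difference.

Ti is in group 4, so Ti²⁺ is d² (4 − 2 = 2).
Octahedral (high-spin): t2g^2 e_g^0, CFSE = 2(−0.4) + 0(+0.6) = -0.8Δo = -0.8 × 7410 = -5928 cm⁻¹.
Tetrahedral e^2 t2^0 gives -1.2Δₜ = -1.2 × (4/9) × 7410 = -3952 cm⁻¹.
OSPE = -5928 − (-3952) = -1976 cm⁻¹.

-1976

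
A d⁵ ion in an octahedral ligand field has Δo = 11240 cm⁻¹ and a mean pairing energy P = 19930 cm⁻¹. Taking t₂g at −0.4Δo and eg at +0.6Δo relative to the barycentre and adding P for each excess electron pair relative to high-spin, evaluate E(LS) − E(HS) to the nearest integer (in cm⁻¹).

High-spin d⁵ fills as t₂g³ eg² with CFSE 3(−0.4) + 2(+0.6) = 0.0Δo = 0 cm⁻¹.
For low-spin the configuration is t₂g⁵ eg⁰: orbital energy -2.0 × 11240 = -22480 cm⁻¹, and 2 additional pairs relative to high-spin add 39860 cm⁻¹, giving 17380 cm⁻¹.
Thus E(LS) − E(HS) = 17380 cm⁻¹.

17380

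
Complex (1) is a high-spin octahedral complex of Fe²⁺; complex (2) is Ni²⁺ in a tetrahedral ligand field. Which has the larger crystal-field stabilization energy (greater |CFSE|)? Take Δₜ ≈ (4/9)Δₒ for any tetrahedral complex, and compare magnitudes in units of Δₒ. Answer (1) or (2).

(1)

(1): Fe²⁺: group 8, so d-count = 8 − 2 = 6; t2g^4 e_g^2, CFSE = -0.4Δₒ.
(2): Group 10 minus oxidation state +2 gives a d⁸ configuration for Ni²⁺; Tetrahedral splitting is small, so the complex is high-spin; e⁴ t₂⁴, CFSE = -0.8Δₜ ≈ -0.36Δₒ.
So (1) has the larger |CFSE|.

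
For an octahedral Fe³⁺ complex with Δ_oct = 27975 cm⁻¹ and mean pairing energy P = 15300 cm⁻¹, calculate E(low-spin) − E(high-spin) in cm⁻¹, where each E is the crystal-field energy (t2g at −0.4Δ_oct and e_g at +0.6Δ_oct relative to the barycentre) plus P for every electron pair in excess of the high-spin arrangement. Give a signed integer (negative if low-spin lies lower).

Fe³⁺: group 8, so d-count = 8 − 3 = 5.
In the high-spin limit (t2g^3 e_g^2) the orbital term is 0.0Δ_oct = 0 cm⁻¹, with no excess pairing.
Low-spin: t2g^5 e_g^0, orbital CFSE = -2.0Δ_oct = -55950 cm⁻¹; plus 2 excess pairs × P = +30600 cm⁻¹; total -25350 cm⁻¹.
Thus E(LS) − E(HS) = -25350 cm⁻¹.

-25350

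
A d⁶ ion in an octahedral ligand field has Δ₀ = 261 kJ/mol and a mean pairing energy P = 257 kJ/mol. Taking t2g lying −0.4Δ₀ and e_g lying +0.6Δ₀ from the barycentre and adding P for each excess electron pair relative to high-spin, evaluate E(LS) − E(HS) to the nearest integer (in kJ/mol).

High-spin: t2g^4 e_g^2, CFSE = -0.4Δ₀ = -104 kJ/mol.
Low-spin: t2g^6 e_g^0, orbital CFSE = -2.4Δ₀ = -626 kJ/mol; plus 2 excess pairs × P = +514 kJ/mol; total -112 kJ/mol.
Thus E(LS) − E(HS) = -8 kJ/mol.

-8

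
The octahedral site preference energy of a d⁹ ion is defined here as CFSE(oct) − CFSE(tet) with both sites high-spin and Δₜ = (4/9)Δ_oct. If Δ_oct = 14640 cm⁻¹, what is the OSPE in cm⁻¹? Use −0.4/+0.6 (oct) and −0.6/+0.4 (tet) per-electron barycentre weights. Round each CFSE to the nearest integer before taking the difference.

-6181

In an octahedral site d⁹ (HS) is t₂g⁶ eg³, giving CFSE(oct) = -0.6Δ_oct = -8784 cm⁻¹.
Tetrahedral e⁴ t₂⁵ gives -0.4Δₜ = -0.4 × (4/9) × 14640 = -2603 cm⁻¹.
OSPE = CFSE(oct) − CFSE(tet) = -8784 − (-2603) = -6181 cm⁻¹.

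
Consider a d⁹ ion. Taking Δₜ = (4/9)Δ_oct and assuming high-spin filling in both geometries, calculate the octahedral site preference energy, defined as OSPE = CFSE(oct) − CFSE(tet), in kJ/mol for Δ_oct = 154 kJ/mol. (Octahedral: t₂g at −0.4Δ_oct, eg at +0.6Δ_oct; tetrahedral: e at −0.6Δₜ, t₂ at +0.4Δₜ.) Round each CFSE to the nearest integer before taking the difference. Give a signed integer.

-65

Octahedral high-spin t₂g⁶ eg³: CFSE = -0.6 × 154 = -92 kJ/mol.
In a tetrahedral site the filling is e⁴ t₂⁵: CFSE(tet) = -0.4Δₜ = -0.4 × (4/9)(154) = -27 kJ/mol.
Subtracting, OSPE = -92 − (-27) = -65 kJ/mol.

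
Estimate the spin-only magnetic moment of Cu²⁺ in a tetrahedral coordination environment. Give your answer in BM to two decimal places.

1.73 BM

Cu is in group 11, so Cu²⁺ is d⁹ (11 − 2 = 9).
Tetrahedral splitting is small, so the complex is high-spin.
Configuration: e^4 t2^5 → 1 unpaired electron.
μ(spin-only) = √[1(1+2)] = √3 ≈ 1.73 BM.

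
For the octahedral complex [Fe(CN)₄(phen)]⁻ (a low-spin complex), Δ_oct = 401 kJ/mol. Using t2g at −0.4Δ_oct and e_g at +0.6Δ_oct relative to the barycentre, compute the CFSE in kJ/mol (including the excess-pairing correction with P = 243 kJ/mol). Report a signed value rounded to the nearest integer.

-316

Ligand charges: 4×(-1) from CN⁻ and 1×(+0) from phen sum to -4; with overall charge -1, Fe is +3.
Group 8 minus oxidation state +3 gives a d⁵ configuration for Fe³⁺.
Electron filling gives t2g^5 e_g^0.
The orbital stabilization is -2.0Δ_oct = -2.0 × 401 = -802 kJ/mol.
High-spin d⁵ would be t2g^3 e_g^2 with 0 pairs; low-spin has 2, so 2 excess pairs cost +2P = +486 kJ/mol.
Net CFSE = -802 + 486 = -316 kJ/mol.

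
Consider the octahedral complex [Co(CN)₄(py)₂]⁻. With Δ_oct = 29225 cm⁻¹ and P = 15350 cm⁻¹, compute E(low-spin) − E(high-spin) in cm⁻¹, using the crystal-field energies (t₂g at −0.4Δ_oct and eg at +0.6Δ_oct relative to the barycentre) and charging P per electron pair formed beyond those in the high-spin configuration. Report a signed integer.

-27750

Ligand charges: 4×(-1) from CN⁻ and 2×(+0) from py sum to -4; with overall charge -1, Co is +3.
Co sits in group 9; removing 3 electrons leaves Co³⁺ with 9 − 3 = 6 d electrons.
High-spin d⁶ fills as t₂g⁴ eg² with CFSE 4(−0.4) + 2(+0.6) = -0.4Δ_oct = -11690 cm⁻¹.
For low-spin the configuration is t₂g⁶ eg⁰: orbital energy -2.4 × 29225 = -70140 cm⁻¹, and 2 additional pairs relative to high-spin add 30700 cm⁻¹, giving -39440 cm⁻¹.
The difference is -39440 − (-11690) = -27750 cm⁻¹, so low-spin lies lower.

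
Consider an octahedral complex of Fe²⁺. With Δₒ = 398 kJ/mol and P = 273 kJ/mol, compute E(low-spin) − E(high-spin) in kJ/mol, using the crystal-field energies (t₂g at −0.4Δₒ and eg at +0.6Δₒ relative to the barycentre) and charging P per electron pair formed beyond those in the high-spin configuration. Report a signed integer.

Fe²⁺: group 8, so d-count = 8 − 2 = 6.
High-spin d⁶ fills as t₂g⁴ eg² with CFSE 4(−0.4) + 2(+0.6) = -0.4Δₒ = -159 kJ/mol.
Low-spin t₂g⁶ eg⁰ gives -2.4Δₒ = -955 kJ/mol, but forming 2 extra pairs costs 2P = 546 kJ/mol, so E(LS) = -955 + 546 = -409 kJ/mol.
E(LS) − E(HS) = -409 − (-159) = -250 kJ/mol.

-250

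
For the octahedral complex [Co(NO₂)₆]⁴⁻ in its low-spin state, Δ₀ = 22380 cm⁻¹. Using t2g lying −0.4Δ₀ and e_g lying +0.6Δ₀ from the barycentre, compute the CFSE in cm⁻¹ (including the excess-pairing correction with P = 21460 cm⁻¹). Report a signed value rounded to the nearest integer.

-18824

Each NO₂⁻ contributes -1; 6 × (-1) = -6. With overall charge -4, Co is in the +2 oxidation state.
Co is in group 9, so Co²⁺ is d⁷ (9 − 2 = 7).
Electron filling gives t2g^6 e_g^1.
The orbital stabilization is -1.8Δ₀ = -1.8 × 22380 = -40284 cm⁻¹.
Relative to high-spin t2g^5 e_g^2 (2 paired), the low-spin configuration has 1 additional pair, contributing +1 × 21460 = +21460 cm⁻¹.
Overall CFSE = -40284 + 21460 = -18824 cm⁻¹.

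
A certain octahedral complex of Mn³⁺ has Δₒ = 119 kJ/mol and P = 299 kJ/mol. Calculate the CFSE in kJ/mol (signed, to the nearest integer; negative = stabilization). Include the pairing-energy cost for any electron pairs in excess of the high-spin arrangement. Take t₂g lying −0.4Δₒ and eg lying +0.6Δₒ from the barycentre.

Mn is in group 7, so Mn³⁺ is d⁴ (7 − 3 = 4).
Δₒ < P, so pairing is avoided: the ground state is high-spin.
Filling d⁴ accordingly: t₂g³ eg¹.
Orbital CFSE = -0.6Δₒ = -0.6 × 119 = -71 kJ/mol.
High-spin has no excess pairs, so no pairing correction applies.

-71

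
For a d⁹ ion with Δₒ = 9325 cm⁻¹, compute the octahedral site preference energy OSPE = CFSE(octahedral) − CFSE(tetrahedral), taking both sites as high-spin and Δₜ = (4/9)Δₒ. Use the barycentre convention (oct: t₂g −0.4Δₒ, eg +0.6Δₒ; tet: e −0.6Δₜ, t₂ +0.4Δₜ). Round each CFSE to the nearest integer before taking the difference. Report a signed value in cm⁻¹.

-3937

Octahedral high-spin t₂g⁶ eg³: CFSE = -0.6 × 9325 = -5595 cm⁻¹.
Tetrahedral e⁴ t₂⁵ gives -0.4Δₜ = -0.4 × (4/9) × 9325 = -1658 cm⁻¹.
OSPE = -5595 − (-1658) = -3937 cm⁻¹.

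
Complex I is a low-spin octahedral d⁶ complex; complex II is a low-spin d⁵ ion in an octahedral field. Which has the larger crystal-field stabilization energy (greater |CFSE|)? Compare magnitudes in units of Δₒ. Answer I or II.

I

I: t₂g⁶ eg⁰, CFSE = -2.4Δₒ.
II: t2g^5 e_g^0, CFSE = -2.0Δₒ.
So I has the larger |CFSE|.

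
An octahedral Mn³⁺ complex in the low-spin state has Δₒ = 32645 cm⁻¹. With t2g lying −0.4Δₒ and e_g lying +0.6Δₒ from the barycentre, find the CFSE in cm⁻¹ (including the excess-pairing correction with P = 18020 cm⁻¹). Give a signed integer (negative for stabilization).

-34212

Group 7 minus oxidation state +3 gives a d⁴ configuration for Mn³⁺.
Configuration: t2g^4 e_g^0.
CFSE(orbital) = 4×(-0.4Δₒ) + 0×(0.6Δₒ) = -1.6Δₒ; with Δₒ = 32645 cm⁻¹ that is -52232 cm⁻¹.
High-spin d⁴ would be t2g^3 e_g^1 with 0 pairs; low-spin has 1, so 1 excess pair costs +1P = +18020 cm⁻¹.
Net CFSE = -52232 + 18020 = -34212 cm⁻¹.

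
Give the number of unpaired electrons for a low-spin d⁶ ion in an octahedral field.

0

Configuration: t₂g⁶ eg⁰, giving 0 unpaired electrons.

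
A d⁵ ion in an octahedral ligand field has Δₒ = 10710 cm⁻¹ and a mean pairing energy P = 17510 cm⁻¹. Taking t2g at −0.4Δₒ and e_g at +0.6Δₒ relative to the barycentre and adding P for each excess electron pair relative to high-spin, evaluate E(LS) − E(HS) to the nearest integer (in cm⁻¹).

13600

High-spin: t2g^3 e_g^2, CFSE = 0.0Δₒ = 0 cm⁻¹.
Low-spin: t2g^5 e_g^0, orbital CFSE = -2.0Δₒ = -21420 cm⁻¹; plus 2 excess pairs × P = +35020 cm⁻¹; total 13600 cm⁻¹.
E(LS) − E(HS) = 13600 − (0) = 13600 cm⁻¹.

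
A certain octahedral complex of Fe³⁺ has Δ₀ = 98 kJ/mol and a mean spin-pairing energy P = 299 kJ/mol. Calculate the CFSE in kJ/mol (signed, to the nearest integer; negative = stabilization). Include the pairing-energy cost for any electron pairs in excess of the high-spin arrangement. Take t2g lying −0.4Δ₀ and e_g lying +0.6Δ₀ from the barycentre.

Fe³⁺: group 8, so d-count = 8 − 3 = 5.
With Δ₀ < P the complex is high-spin.
That gives t2g^3 e_g^2.
Orbital CFSE = 0.0Δ₀ = 0.0 × 98 = 0 kJ/mol.
High-spin has no excess pairs, so no pairing correction applies.

0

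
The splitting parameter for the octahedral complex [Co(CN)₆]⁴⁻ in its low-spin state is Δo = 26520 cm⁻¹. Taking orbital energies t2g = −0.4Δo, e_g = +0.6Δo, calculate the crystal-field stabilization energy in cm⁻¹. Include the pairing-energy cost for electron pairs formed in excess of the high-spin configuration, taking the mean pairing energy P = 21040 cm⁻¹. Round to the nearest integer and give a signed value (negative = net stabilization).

Each CN⁻ contributes -1; 6 × (-1) = -6. With overall charge -4, Co is in the +2 oxidation state.
Group 9 minus oxidation state +2 gives a d⁷ configuration for Co²⁺.
The d⁷ electrons fill as t2g^6 e_g^1.
The orbital stabilization is -1.8Δo = -1.8 × 26520 = -47736 cm⁻¹.
Relative to high-spin t2g^5 e_g^2 (2 paired), the low-spin configuration has 1 additional pair, contributing +1 × 21040 = +21040 cm⁻¹.
Net CFSE = -47736 + 21040 = -26696 cm⁻¹.

-26696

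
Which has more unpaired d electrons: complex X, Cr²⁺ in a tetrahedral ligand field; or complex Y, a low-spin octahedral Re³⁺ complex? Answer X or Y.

X

X: Cr²⁺: group 6, so d-count = 6 − 2 = 4; With tetrahedral geometry the complex is necessarily high-spin; e^2 t2^2 → 4 unpaired.
Y: Re³⁺: group 7, so d-count = 7 − 3 = 4; t2g^4 e_g^0 → 2 unpaired.
So X has more unpaired electrons.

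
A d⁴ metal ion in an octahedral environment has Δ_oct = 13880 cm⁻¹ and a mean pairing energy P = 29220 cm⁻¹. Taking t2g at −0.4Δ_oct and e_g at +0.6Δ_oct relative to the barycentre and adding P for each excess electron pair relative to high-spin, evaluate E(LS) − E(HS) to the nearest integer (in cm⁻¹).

15340

High-spin: t2g^3 e_g^1, CFSE = -0.6Δ_oct = -8328 cm⁻¹.
Low-spin: t2g^4 e_g^0, orbital CFSE = -1.6Δ_oct = -22208 cm⁻¹; plus 1 excess pair × P = +29220 cm⁻¹; total 7012 cm⁻¹.
Thus E(LS) − E(HS) = 15340 cm⁻¹.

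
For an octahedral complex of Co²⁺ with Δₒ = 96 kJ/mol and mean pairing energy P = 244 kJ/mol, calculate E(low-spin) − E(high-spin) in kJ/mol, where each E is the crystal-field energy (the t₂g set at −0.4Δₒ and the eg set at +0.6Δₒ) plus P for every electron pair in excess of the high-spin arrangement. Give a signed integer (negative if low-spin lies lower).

Co sits in group 9; removing 2 electrons leaves Co²⁺ with 9 − 2 = 7 d electrons.
In the high-spin limit (t₂g⁵ eg²) the orbital term is -0.8Δₒ = -77 kJ/mol, with no excess pairing.
Low-spin t₂g⁶ eg¹ gives -1.8Δₒ = -173 kJ/mol, but forming 1 extra pair costs 1P = 244 kJ/mol, so E(LS) = -173 + 244 = 71 kJ/mol.
Thus E(LS) − E(HS) = 148 kJ/mol.

148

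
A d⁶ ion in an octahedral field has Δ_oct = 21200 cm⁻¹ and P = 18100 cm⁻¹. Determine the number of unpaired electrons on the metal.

Δ_oct > P, so pairing is preferred: the ground state is low-spin.
That gives t₂g⁶ eg⁰.
Unpaired electrons: 0.

0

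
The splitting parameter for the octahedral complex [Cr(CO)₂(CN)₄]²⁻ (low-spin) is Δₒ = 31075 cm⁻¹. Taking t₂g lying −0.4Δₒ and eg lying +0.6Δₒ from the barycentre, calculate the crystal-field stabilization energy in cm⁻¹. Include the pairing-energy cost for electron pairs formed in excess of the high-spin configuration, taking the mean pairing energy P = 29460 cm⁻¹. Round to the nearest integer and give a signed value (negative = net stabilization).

-20260

Ligand charges: 2×(+0) from CO and 4×(-1) from CN⁻ sum to -4; with overall charge -2, Cr is +2.
Cr is in group 6, so Cr²⁺ is d⁴ (6 − 2 = 4).
The d⁴ electrons fill as t₂g⁴ eg⁰.
Orbital CFSE = 4(-0.4) + 0(0.6) = -1.6Δₒ = -1.6 × 31075 = -49720 cm⁻¹.
Relative to high-spin t₂g³ eg¹ (0 paired), the low-spin configuration has 1 additional pair, contributing +1 × 29460 = +29460 cm⁻¹.
Combining: -49720 + 29460 = -20260 cm⁻¹.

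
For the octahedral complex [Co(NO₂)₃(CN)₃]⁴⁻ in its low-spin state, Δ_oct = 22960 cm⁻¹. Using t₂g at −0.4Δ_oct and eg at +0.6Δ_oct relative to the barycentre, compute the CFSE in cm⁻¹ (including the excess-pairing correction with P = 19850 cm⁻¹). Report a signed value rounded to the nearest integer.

-21478

Ligand charges: 3×(-1) from NO₂⁻ and 3×(-1) from CN⁻ sum to -6; with overall charge -4, Co is +2.
Co²⁺: group 9, so d-count = 9 − 2 = 7.
The d⁷ electrons fill as t₂g⁶ eg¹.
Orbital CFSE = 6(-0.4) + 1(0.6) = -1.8Δ_oct = -1.8 × 22960 = -41328 cm⁻¹.
High-spin d⁷ would be t₂g⁵ eg² with 2 pairs; low-spin has 3, so 1 excess pair costs +1P = +19850 cm⁻¹.
Combining: -41328 + 19850 = -21478 cm⁻¹.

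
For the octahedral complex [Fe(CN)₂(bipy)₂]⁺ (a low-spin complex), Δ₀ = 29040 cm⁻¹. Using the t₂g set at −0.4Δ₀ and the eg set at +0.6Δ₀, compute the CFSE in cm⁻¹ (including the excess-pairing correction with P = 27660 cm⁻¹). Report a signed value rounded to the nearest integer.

-2760

Ligand charges: 2×(-1) from CN⁻ and 2×(+0) from bipy sum to -2; with overall charge +1, Fe is +3.
Fe³⁺: group 8, so d-count = 8 − 3 = 5.
The d⁵ electrons fill as t₂g⁵ eg⁰.
CFSE(orbital) = 5×(-0.4Δ₀) + 0×(0.6Δ₀) = -2.0Δ₀; with Δ₀ = 29040 cm⁻¹ that is -58080 cm⁻¹.
Pairing penalty: 2 pairs vs 0 in the high-spin reference → 2 extra × P = 55320 cm⁻¹.
Overall CFSE = -58080 + 55320 = -2760 cm⁻¹.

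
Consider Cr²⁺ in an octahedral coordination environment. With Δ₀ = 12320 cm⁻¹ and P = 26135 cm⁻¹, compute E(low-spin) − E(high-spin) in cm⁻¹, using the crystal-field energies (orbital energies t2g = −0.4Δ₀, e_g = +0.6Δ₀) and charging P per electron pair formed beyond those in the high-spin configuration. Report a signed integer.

13815

Cr²⁺: group 6, so d-count = 6 − 2 = 4.
In the high-spin limit (t2g^3 e_g^1) the orbital term is -0.6Δ₀ = -7392 cm⁻¹, with no excess pairing.
Low-spin t2g^4 e_g^0 gives -1.6Δ₀ = -19712 cm⁻¹, but forming 1 extra pair costs 1P = 26135 cm⁻¹, so E(LS) = -19712 + 26135 = 6423 cm⁻¹.
E(LS) − E(HS) = 6423 − (-7392) = 13815 cm⁻¹.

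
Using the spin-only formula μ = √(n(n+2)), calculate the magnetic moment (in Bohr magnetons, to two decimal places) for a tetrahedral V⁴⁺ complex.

V sits in group 5; removing 4 electrons leaves V⁴⁺ with 5 − 4 = 1 d electrons.
Tetrahedral splitting is small, so the complex is high-spin.
Configuration: e¹ t₂⁰ → 1 unpaired electron.
μ(spin-only) = √[1(1+2)] = √3 ≈ 1.73 Bohr magnetons.

1.73 Bohr magnetons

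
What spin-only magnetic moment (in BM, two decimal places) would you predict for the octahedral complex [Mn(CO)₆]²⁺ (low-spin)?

CO is neutral, so the +2 overall charge sits on Mn: oxidation state +2.
Mn sits in group 7; removing 2 electrons leaves Mn²⁺ with 7 − 2 = 5 d electrons.
Configuration: t₂g⁵ eg⁰ → 1 unpaired electron.
μ(spin-only) = √[1(1+2)] = √3 ≈ 1.73 BM.

1.73 BM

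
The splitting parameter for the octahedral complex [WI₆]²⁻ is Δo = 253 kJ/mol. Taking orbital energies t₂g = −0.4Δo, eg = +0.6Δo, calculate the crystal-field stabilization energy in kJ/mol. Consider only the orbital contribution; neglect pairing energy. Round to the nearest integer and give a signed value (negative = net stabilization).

Each I⁻ contributes -1; 6 × (-1) = -6. With overall charge -2, W is in the +4 oxidation state.
W sits in group 6; removing 4 electrons leaves W⁴⁺ with 6 − 4 = 2 d electrons.
Electron filling gives t₂g² eg⁰.
CFSE(orbital) = 2×(-0.4Δo) + 0×(0.6Δo) = -0.8Δo; with Δo = 253 kJ/mol that is -202 kJ/mol.

-202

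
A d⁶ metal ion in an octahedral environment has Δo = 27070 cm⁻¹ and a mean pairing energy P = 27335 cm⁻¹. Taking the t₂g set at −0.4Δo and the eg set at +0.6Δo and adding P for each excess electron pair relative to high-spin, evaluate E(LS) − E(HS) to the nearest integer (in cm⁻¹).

High-spin d⁶ fills as t₂g⁴ eg² with CFSE 4(−0.4) + 2(+0.6) = -0.4Δo = -10828 cm⁻¹.
Low-spin: t₂g⁶ eg⁰, orbital CFSE = -2.4Δo = -64968 cm⁻¹; plus 2 excess pairs × P = +54670 cm⁻¹; total -10298 cm⁻¹.
E(LS) − E(HS) = -10298 − (-10828) = 530 cm⁻¹.

530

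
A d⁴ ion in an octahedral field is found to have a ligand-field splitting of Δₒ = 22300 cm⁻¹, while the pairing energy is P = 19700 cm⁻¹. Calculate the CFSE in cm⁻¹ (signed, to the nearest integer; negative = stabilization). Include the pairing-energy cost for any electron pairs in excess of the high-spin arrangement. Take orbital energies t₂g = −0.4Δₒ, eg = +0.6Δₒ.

-15980

Δₒ > P, so pairing is preferred: the ground state is low-spin.
Filling d⁴ accordingly: t₂g⁴ eg⁰.
Orbital CFSE = -1.6Δₒ = -1.6 × 22300 = -35680 cm⁻¹.
Excess pairs vs high-spin: 1 − 0 = 1; pairing cost = +19700 cm⁻¹.
Net CFSE = -35680 + 19700 = -15980 cm⁻¹.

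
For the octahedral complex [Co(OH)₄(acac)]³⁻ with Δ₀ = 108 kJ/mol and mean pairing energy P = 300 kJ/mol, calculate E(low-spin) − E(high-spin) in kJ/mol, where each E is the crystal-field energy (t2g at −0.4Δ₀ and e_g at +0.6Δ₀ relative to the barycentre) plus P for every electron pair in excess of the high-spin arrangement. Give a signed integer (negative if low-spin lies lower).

192

Ligand charges: 4×(-1) from OH⁻ and 1×(-1) from acac⁻ sum to -5; with overall charge -3, Co is +2.
Group 9 minus oxidation state +2 gives a d⁷ configuration for Co²⁺.
In the high-spin limit (t2g^5 e_g^2) the orbital term is -0.8Δ₀ = -86 kJ/mol, with no excess pairing.
For low-spin the configuration is t2g^6 e_g^1: orbital energy -1.8 × 108 = -194 kJ/mol, and 1 additional pair relative to high-spin adds 300 kJ/mol, giving 106 kJ/mol.
The difference is 106 − (-86) = 192 kJ/mol, so high-spin lies lower.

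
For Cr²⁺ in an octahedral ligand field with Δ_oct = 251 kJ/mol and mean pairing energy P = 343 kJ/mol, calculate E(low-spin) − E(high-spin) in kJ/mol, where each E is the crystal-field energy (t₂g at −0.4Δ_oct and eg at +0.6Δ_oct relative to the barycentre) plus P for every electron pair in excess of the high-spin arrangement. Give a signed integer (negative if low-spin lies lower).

92

Cr²⁺: group 6, so d-count = 6 − 2 = 4.
High-spin d⁴ fills as t₂g³ eg¹ with CFSE 3(−0.4) + 1(+0.6) = -0.6Δ_oct = -151 kJ/mol.
For low-spin the configuration is t₂g⁴ eg⁰: orbital energy -1.6 × 251 = -402 kJ/mol, and 1 additional pair relative to high-spin adds 343 kJ/mol, giving -59 kJ/mol.
E(LS) − E(HS) = -59 − (-151) = 92 kJ/mol.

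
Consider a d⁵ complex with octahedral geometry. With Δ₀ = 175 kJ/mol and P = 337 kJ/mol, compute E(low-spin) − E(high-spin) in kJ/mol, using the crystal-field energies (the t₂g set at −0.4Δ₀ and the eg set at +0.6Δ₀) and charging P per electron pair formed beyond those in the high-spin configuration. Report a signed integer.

High-spin d⁵ fills as t₂g³ eg² with CFSE 3(−0.4) + 2(+0.6) = 0.0Δ₀ = 0 kJ/mol.
Low-spin: t₂g⁵ eg⁰, orbital CFSE = -2.0Δ₀ = -350 kJ/mol; plus 2 excess pairs × P = +674 kJ/mol; total 324 kJ/mol.
Thus E(LS) − E(HS) = 324 kJ/mol.

324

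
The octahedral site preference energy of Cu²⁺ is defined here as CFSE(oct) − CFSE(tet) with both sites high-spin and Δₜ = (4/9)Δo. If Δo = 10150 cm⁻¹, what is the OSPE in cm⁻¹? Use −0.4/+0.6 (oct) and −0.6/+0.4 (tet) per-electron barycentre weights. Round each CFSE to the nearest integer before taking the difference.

-4286

Cu sits in group 11; removing 2 electrons leaves Cu²⁺ with 11 − 2 = 9 d electrons.
Octahedral high-spin t₂g⁶ eg³: CFSE = -0.6 × 10150 = -6090 cm⁻¹.
Tetrahedral: e⁴ t₂⁵, CFSE = 4(−0.6) + 5(+0.4) = -0.4Δₜ = -0.4 × (4/9) × 10150 = -1804 cm⁻¹.
OSPE = CFSE(oct) − CFSE(tet) = -6090 − (-1804) = -4286 cm⁻¹.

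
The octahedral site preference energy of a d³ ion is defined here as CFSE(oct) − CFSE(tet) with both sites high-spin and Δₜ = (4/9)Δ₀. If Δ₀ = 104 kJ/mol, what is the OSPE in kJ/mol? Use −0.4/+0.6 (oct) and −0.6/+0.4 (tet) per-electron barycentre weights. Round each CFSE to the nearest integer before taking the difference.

-88

Octahedral (high-spin): t₂g³ eg⁰, CFSE = 3(−0.4) + 0(+0.6) = -1.2Δ₀ = -1.2 × 104 = -125 kJ/mol.
Tetrahedral: e² t₂¹, CFSE = 2(−0.6) + 1(+0.4) = -0.8Δₜ = -0.8 × (4/9) × 104 = -37 kJ/mol.
OSPE = CFSE(oct) − CFSE(tet) = -125 − (-37) = -88 kJ/mol.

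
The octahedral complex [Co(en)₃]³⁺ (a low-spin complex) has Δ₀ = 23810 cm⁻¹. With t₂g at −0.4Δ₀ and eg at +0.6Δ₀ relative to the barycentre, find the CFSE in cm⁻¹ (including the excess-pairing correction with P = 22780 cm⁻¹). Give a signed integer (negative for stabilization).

en is neutral, so the +3 overall charge sits on Co: oxidation state +3.
Co is in group 9, so Co³⁺ is d⁶ (9 − 3 = 6).
Configuration: t₂g⁶ eg⁰.
The orbital stabilization is -2.4Δ₀ = -2.4 × 23810 = -57144 cm⁻¹.
Relative to high-spin t₂g⁴ eg² (1 paired), the low-spin configuration has 2 additional pairs, contributing +2 × 22780 = +45560 cm⁻¹.
Combining: -57144 + 45560 = -11584 cm⁻¹.

-11584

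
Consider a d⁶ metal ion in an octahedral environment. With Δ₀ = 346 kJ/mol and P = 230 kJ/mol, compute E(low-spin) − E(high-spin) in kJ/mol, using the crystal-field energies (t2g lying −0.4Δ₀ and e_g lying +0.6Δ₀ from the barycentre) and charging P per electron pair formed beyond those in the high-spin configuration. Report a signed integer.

-232

High-spin d⁶ fills as t2g^4 e_g^2 with CFSE 4(−0.4) + 2(+0.6) = -0.4Δ₀ = -138 kJ/mol.
For low-spin the configuration is t2g^6 e_g^0: orbital energy -2.4 × 346 = -830 kJ/mol, and 2 additional pairs relative to high-spin add 460 kJ/mol, giving -370 kJ/mol.
The difference is -370 − (-138) = -232 kJ/mol, so low-spin lies lower.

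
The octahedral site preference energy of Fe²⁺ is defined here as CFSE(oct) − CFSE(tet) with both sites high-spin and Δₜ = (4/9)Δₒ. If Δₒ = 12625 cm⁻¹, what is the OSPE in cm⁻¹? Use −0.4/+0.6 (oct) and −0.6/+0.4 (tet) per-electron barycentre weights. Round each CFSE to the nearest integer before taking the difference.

-1683

Fe²⁺: group 8, so d-count = 8 − 2 = 6.
Octahedral high-spin t₂g⁴ eg²: CFSE = -0.4 × 12625 = -5050 cm⁻¹.
Tetrahedral e³ t₂³ gives -0.6Δₜ = -0.6 × (4/9) × 12625 = -3367 cm⁻¹.
Subtracting, OSPE = -5050 − (-3367) = -1683 cm⁻¹.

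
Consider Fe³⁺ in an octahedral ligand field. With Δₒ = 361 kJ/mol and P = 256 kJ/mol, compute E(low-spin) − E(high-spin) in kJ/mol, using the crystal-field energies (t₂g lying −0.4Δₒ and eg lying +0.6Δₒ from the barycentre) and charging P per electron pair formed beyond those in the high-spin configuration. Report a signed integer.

-210

Fe sits in group 8; removing 3 electrons leaves Fe³⁺ with 8 − 3 = 5 d electrons.
High-spin: t₂g³ eg², CFSE = 0.0Δₒ = 0 kJ/mol.
Low-spin t₂g⁵ eg⁰ gives -2.0Δₒ = -722 kJ/mol, but forming 2 extra pairs costs 2P = 512 kJ/mol, so E(LS) = -722 + 512 = -210 kJ/mol.
The difference is -210 − (0) = -210 kJ/mol, so low-spin lies lower.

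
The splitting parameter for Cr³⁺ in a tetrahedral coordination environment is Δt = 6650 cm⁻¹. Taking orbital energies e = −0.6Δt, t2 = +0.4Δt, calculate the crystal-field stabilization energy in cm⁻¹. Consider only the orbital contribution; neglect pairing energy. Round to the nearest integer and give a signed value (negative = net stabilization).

-5320

Cr is in group 6, so Cr³⁺ is d³ (6 − 3 = 3).
Tetrahedral fields are weak (Δₜ ≈ 4/9 Δₒ), so electrons fill high-spin.
Electron filling gives e^2 t2^1.
The orbital stabilization is -0.8Δt = -0.8 × 6650 = -5320 cm⁻¹.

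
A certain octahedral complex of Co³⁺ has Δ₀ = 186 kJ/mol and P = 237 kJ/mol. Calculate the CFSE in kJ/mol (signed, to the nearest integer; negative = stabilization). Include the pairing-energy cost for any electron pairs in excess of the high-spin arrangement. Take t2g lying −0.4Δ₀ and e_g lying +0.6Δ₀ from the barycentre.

-74

Co sits in group 9; removing 3 electrons leaves Co³⁺ with 9 − 3 = 6 d electrons.
Here Δ₀ < P (186 < 237), so the high-spin state is favoured.
Configuration: t2g^4 e_g^2.
Orbital CFSE = -0.4Δ₀ = -0.4 × 186 = -74 kJ/mol.
High-spin has no excess pairs, so no pairing correction applies.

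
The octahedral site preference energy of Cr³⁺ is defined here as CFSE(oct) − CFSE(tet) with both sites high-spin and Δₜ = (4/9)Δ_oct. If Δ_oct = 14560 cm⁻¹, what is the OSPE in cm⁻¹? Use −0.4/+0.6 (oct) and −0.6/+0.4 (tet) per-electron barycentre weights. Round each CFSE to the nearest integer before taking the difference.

-12295

Cr is in group 6, so Cr³⁺ is d³ (6 − 3 = 3).
In an octahedral site d³ (HS) is t₂g³ eg⁰, giving CFSE(oct) = -1.2Δ_oct = -17472 cm⁻¹.
In a tetrahedral site the filling is e² t₂¹: CFSE(tet) = -0.8Δₜ = -0.8 × (4/9)(14560) = -5177 cm⁻¹.
Subtracting, OSPE = -17472 − (-5177) = -12295 cm⁻¹.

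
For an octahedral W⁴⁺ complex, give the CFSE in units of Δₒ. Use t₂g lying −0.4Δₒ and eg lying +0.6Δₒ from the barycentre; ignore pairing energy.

W is in group 6, so W⁴⁺ is d² (6 − 4 = 2).
Configuration: t₂g² eg⁰.
CFSE = 2(-0.4Δₒ) + 0(0.6Δₒ) = -0.8Δₒ + 0.0Δₒ = -0.8Δₒ.

-0.8 Δₒ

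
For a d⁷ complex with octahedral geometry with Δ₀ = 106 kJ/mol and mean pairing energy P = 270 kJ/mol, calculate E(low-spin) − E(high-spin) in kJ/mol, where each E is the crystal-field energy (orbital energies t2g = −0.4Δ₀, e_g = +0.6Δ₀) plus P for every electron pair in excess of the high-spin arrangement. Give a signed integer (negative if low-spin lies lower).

164

High-spin: t2g^5 e_g^2, CFSE = -0.8Δ₀ = -85 kJ/mol.
Low-spin: t2g^6 e_g^1, orbital CFSE = -1.8Δ₀ = -191 kJ/mol; plus 1 excess pair × P = +270 kJ/mol; total 79 kJ/mol.
Thus E(LS) − E(HS) = 164 kJ/mol.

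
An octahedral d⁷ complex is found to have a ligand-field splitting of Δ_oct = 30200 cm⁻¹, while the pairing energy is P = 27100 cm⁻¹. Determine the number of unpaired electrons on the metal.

1

Δ_oct > P, so pairing is preferred: the ground state is low-spin.
Configuration: t₂g⁶ eg¹.
Unpaired electrons: 1.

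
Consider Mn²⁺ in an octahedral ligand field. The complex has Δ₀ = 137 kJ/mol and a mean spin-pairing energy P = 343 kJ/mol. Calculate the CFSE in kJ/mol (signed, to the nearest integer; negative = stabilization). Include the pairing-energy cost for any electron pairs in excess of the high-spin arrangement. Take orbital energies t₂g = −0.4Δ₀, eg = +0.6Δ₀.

0

Mn²⁺: group 7, so d-count = 7 − 2 = 5.
Here Δ₀ < P (137 < 343), so the high-spin state is favoured.
That gives t₂g³ eg².
Orbital CFSE = 0.0Δ₀ = 0.0 × 137 = 0 kJ/mol.
High-spin has no excess pairs, so no pairing correction applies.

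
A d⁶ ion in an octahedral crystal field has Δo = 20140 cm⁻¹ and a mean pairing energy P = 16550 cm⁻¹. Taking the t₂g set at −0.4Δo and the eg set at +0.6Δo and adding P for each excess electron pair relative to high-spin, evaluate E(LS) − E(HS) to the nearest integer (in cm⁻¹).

High-spin d⁶ fills as t₂g⁴ eg² with CFSE 4(−0.4) + 2(+0.6) = -0.4Δo = -8056 cm⁻¹.
Low-spin t₂g⁶ eg⁰ gives -2.4Δo = -48336 cm⁻¹, but forming 2 extra pairs costs 2P = 33100 cm⁻¹, so E(LS) = -48336 + 33100 = -15236 cm⁻¹.
The difference is -15236 − (-8056) = -7180 cm⁻¹, so low-spin lies lower.

-7180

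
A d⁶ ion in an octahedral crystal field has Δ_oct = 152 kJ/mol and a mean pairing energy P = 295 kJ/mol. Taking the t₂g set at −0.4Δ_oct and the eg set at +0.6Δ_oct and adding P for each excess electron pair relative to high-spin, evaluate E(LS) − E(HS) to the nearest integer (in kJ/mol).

286

In the high-spin limit (t₂g⁴ eg²) the orbital term is -0.4Δ_oct = -61 kJ/mol, with no excess pairing.
Low-spin t₂g⁶ eg⁰ gives -2.4Δ_oct = -365 kJ/mol, but forming 2 extra pairs costs 2P = 590 kJ/mol, so E(LS) = -365 + 590 = 225 kJ/mol.
E(LS) − E(HS) = 225 − (-61) = 286 kJ/mol.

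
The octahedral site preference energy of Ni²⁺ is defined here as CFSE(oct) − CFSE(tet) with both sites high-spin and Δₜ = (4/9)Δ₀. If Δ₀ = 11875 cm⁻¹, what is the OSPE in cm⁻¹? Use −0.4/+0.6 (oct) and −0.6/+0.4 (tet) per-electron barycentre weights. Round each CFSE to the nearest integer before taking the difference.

Ni²⁺: group 10, so d-count = 10 − 2 = 8.
In an octahedral site d⁸ (HS) is t₂g⁶ eg², giving CFSE(oct) = -1.2Δ₀ = -14250 cm⁻¹.
Tetrahedral e⁴ t₂⁴ gives -0.8Δₜ = -0.8 × (4/9) × 11875 = -4222 cm⁻¹.
Subtracting, OSPE = -14250 − (-4222) = -10028 cm⁻¹.

-10028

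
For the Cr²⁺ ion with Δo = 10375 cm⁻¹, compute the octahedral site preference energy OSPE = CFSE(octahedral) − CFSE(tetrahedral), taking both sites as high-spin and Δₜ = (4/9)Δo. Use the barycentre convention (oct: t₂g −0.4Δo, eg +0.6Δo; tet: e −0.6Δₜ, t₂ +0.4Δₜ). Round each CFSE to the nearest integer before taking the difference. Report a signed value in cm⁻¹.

-4381

Cr is in group 6, so Cr²⁺ is d⁴ (6 − 2 = 4).
Octahedral (high-spin): t₂g³ eg¹, CFSE = 3(−0.4) + 1(+0.6) = -0.6Δo = -0.6 × 10375 = -6225 cm⁻¹.
Tetrahedral: e² t₂², CFSE = 2(−0.6) + 2(+0.4) = -0.4Δₜ = -0.4 × (4/9) × 10375 = -1844 cm⁻¹.
OSPE = CFSE(oct) − CFSE(tet) = -6225 − (-1844) = -4381 cm⁻¹.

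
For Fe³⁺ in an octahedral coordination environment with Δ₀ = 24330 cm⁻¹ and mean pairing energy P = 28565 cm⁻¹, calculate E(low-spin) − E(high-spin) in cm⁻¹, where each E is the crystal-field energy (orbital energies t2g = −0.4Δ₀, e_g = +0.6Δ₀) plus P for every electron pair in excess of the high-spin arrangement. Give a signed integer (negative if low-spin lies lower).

Group 8 minus oxidation state +3 gives a d⁵ configuration for Fe³⁺.
High-spin d⁵ fills as t2g^3 e_g^2 with CFSE 3(−0.4) + 2(+0.6) = 0.0Δ₀ = 0 cm⁻¹.
Low-spin: t2g^5 e_g^0, orbital CFSE = -2.0Δ₀ = -48660 cm⁻¹; plus 2 excess pairs × P = +57130 cm⁻¹; total 8470 cm⁻¹.
Thus E(LS) − E(HS) = 8470 cm⁻¹.

8470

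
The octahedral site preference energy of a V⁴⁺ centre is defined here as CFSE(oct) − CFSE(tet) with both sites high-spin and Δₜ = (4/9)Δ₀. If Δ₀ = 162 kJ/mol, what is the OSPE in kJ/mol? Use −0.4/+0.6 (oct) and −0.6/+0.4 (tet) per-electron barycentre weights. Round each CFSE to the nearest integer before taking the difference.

-22

Group 5 minus oxidation state +4 gives a d¹ configuration for V⁴⁺.
Octahedral high-spin t2g^1 e_g^0: CFSE = -0.4 × 162 = -65 kJ/mol.
Tetrahedral: e^1 t2^0, CFSE = 1(−0.6) + 0(+0.4) = -0.6Δₜ = -0.6 × (4/9) × 162 = -43 kJ/mol.
OSPE = CFSE(oct) − CFSE(tet) = -65 − (-43) = -22 kJ/mol.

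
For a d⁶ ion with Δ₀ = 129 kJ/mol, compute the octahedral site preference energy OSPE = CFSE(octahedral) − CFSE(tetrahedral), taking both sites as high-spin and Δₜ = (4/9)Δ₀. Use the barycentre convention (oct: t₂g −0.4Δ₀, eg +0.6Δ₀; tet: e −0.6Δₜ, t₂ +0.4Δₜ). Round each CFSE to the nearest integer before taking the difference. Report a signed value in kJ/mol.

-18

In an octahedral site d⁶ (HS) is t2g^4 e_g^2, giving CFSE(oct) = -0.4Δ₀ = -52 kJ/mol.
Tetrahedral e^3 t2^3 gives -0.6Δₜ = -0.6 × (4/9) × 129 = -34 kJ/mol.
OSPE = -52 − (-34) = -18 kJ/mol.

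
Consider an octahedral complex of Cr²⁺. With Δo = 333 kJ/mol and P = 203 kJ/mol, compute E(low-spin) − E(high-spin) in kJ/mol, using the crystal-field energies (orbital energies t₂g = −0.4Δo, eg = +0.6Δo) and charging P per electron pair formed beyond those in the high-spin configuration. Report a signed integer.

Group 6 minus oxidation state +2 gives a d⁴ configuration for Cr²⁺.
High-spin d⁴ fills as t₂g³ eg¹ with CFSE 3(−0.4) + 1(+0.6) = -0.6Δo = -200 kJ/mol.
For low-spin the configuration is t₂g⁴ eg⁰: orbital energy -1.6 × 333 = -533 kJ/mol, and 1 additional pair relative to high-spin adds 203 kJ/mol, giving -330 kJ/mol.
Thus E(LS) − E(HS) = -130 kJ/mol.

-130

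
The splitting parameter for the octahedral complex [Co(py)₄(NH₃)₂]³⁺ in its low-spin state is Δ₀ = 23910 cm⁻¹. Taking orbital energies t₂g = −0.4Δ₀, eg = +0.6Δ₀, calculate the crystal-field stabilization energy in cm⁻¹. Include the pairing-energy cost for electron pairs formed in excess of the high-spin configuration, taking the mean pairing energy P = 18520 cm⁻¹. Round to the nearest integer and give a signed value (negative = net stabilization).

-20344

Ligand charges: 4×(+0) from py and 2×(+0) from NH₃ sum to +0; with overall charge +3, Co is +3.
Group 9 minus oxidation state +3 gives a d⁶ configuration for Co³⁺.
Configuration: t₂g⁶ eg⁰.
Orbital CFSE = 6(-0.4) + 0(0.6) = -2.4Δ₀ = -2.4 × 23910 = -57384 cm⁻¹.
Relative to high-spin t₂g⁴ eg² (1 paired), the low-spin configuration has 2 additional pairs, contributing +2 × 18520 = +37040 cm⁻¹.
Combining: -57384 + 37040 = -20344 cm⁻¹.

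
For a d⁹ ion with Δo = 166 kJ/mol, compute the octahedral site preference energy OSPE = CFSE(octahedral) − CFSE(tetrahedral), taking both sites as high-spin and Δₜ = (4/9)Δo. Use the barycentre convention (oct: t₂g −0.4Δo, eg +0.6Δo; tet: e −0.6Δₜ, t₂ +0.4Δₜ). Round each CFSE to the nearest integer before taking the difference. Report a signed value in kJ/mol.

In an octahedral site d⁹ (HS) is t₂g⁶ eg³, giving CFSE(oct) = -0.6Δo = -100 kJ/mol.
In a tetrahedral site the filling is e⁴ t₂⁵: CFSE(tet) = -0.4Δₜ = -0.4 × (4/9)(166) = -30 kJ/mol.
OSPE = -100 − (-30) = -70 kJ/mol.

-70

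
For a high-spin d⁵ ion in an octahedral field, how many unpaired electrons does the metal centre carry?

Configuration: t2g^3 e_g^2, giving 5 unpaired electrons.

5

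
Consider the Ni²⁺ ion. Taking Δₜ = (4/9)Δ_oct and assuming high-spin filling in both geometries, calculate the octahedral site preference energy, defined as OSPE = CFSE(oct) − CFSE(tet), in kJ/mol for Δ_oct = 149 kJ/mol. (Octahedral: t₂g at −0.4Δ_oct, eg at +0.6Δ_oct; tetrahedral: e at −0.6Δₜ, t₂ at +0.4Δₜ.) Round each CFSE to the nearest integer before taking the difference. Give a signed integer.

Ni²⁺: group 10, so d-count = 10 − 2 = 8.
Octahedral (high-spin): t₂g⁶ eg², CFSE = 6(−0.4) + 2(+0.6) = -1.2Δ_oct = -1.2 × 149 = -179 kJ/mol.
Tetrahedral e⁴ t₂⁴ gives -0.8Δₜ = -0.8 × (4/9) × 149 = -53 kJ/mol.
OSPE = -179 − (-53) = -126 kJ/mol.

-126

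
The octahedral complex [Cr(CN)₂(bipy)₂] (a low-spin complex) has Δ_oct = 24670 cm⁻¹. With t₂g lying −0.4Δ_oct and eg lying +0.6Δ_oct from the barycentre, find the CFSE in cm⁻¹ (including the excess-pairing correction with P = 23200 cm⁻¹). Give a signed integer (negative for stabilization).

Ligand charges: 2×(-1) from CN⁻ and 2×(+0) from bipy sum to -2; with overall charge +0, Cr is +2.
Cr²⁺: group 6, so d-count = 6 − 2 = 4.
Configuration: t₂g⁴ eg⁰.
Orbital CFSE = 4(-0.4) + 0(0.6) = -1.6Δ_oct = -1.6 × 24670 = -39472 cm⁻¹.
High-spin d⁴ would be t₂g³ eg¹ with 0 pairs; low-spin has 1, so 1 excess pair costs +1P = +23200 cm⁻¹.
Combining: -39472 + 23200 = -16272 cm⁻¹.

-16272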